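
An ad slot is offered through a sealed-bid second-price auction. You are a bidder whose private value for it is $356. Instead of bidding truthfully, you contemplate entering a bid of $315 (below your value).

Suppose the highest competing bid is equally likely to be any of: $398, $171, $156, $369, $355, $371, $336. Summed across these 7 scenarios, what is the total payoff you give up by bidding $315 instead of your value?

$21

The deviation costs you only when the competing bid falls strictly between $315 and $356; elsewhere both bids give the same outcome.
$398: outcomes coincide → loss $0.
$171: outcomes coincide → loss $0.
$156: outcomes coincide → loss $0.
$369: outcomes coincide → loss $0.
$355: truthful payoff $1, deviation payoff $0 → loss $1.
$371: outcomes coincide → loss $0.
$336: truthful payoff $20, deviation payoff $0 → loss $20.
Total loss = $1 + $20 = $21.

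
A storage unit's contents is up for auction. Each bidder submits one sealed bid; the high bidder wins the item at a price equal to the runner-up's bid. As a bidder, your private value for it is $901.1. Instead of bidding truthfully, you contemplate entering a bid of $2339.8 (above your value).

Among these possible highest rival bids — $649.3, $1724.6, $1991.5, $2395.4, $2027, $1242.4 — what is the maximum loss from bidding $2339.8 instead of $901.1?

$649.3: same outcome either way → loss $0.
$1724.6: truthful gives $0, deviation gives −$823.5 → loss $823.5.
$1991.5: truthful gives $0, deviation gives −$1090.4 → loss $1090.4.
$2395.4: same outcome either way → loss $0.
$2027: truthful gives $0, deviation gives −$1125.9 → loss $1125.9.
$1242.4: truthful gives $0, deviation gives −$341.3 → loss $341.3.
Maximum loss: $1125.9.

$1125.9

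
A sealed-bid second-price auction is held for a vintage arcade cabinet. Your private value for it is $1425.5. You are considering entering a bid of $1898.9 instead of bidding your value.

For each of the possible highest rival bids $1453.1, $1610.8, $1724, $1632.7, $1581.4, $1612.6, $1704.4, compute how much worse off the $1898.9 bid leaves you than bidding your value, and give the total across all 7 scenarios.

$1340.5

The deviation costs you only when the competing bid falls strictly between $1425.5 and $1898.9; elsewhere both bids give the same outcome.
$1453.1: truthful payoff $0, deviation payoff −$27.6 → loss $27.6.
$1610.8: truthful payoff $0, deviation payoff −$185.3 → loss $185.3.
$1724: truthful payoff $0, deviation payoff −$298.5 → loss $298.5.
$1632.7: truthful payoff $0, deviation payoff −$207.2 → loss $207.2.
$1581.4: truthful payoff $0, deviation payoff −$155.9 → loss $155.9.
$1612.6: truthful payoff $0, deviation payoff −$187.1 → loss $187.1.
$1704.4: truthful payoff $0, deviation payoff −$278.9 → loss $278.9.
Total loss = $27.6 + $185.3 + $298.5 + $207.2 + $155.9 + $187.1 + $278.9 = $1340.5.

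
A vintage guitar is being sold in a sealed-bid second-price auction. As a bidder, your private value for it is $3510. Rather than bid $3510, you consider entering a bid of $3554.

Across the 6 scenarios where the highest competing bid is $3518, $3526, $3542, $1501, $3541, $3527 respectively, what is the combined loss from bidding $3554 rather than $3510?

$104

The deviation costs you only when the competing bid falls strictly between $3510 and $3554; elsewhere both bids give the same outcome.
$3518: truthful payoff $0, deviation payoff −$8 → loss $8.
$3526: truthful payoff $0, deviation payoff −$16 → loss $16.
$3542: truthful payoff $0, deviation payoff −$32 → loss $32.
$1501: outcomes coincide → loss $0.
$3541: truthful payoff $0, deviation payoff −$31 → loss $31.
$3527: truthful payoff $0, deviation payoff −$17 → loss $17.
Total loss = $8 + $16 + $32 + $31 + $17 = $104.
Truthful bidding weakly dominates here: raising your bid can only win items priced above your value, and lowering it can only forfeit items priced below.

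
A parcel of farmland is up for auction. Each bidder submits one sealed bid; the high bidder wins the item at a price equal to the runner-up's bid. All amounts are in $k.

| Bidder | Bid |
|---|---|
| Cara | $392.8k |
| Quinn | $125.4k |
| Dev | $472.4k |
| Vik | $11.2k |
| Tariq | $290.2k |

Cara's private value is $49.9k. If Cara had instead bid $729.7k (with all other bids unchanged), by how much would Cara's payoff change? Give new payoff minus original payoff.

The highest bid among the other bidders is $472.4k; Cara's bid doesn't change that.
Original bid $392.8k: Cara is not highest (top rival bid is $472.4k); payoff $0k.
Alternative bid $729.7k: Cara is highest, pays the top rival bid $472.4k; payoff $49.9k − $472.4k = −$422.5k.
Change in payoff = −$422.5k − ($0k) = −$422.5k.

−$422.5k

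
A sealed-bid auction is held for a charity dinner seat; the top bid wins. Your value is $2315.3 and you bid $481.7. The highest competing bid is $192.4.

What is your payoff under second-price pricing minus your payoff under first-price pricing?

$289.3

You have the highest bid, so you win under either rule.
Second-price: pay $192.4 → payoff $2122.9.
First-price: pay your own bid $481.7 → payoff $1833.6.
Difference = $2122.9 − ($1833.6) = $289.3.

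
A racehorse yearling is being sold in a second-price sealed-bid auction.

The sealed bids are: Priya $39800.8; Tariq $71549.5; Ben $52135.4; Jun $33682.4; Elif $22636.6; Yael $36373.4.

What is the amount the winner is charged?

Highest bid: Tariq at $71549.5, so Tariq wins.
Second-highest bid: Ben at $52135.4 — that is the price the winner pays.

$52135.4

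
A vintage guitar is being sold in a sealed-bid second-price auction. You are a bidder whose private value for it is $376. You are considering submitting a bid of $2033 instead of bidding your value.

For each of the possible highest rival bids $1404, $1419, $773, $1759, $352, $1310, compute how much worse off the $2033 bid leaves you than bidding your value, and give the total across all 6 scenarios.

$4785

The deviation costs you only when the competing bid falls strictly between $376 and $2033; elsewhere both bids give the same outcome.
$1404: truthful payoff $0, deviation payoff −$1028 → loss $1028.
$1419: truthful payoff $0, deviation payoff −$1043 → loss $1043.
$773: truthful payoff $0, deviation payoff −$397 → loss $397.
$1759: truthful payoff $0, deviation payoff −$1383 → loss $1383.
$352: outcomes coincide → loss $0.
$1310: truthful payoff $0, deviation payoff −$934 → loss $934.
Total loss = $1028 + $1043 + $397 + $1383 + $934 = $4785.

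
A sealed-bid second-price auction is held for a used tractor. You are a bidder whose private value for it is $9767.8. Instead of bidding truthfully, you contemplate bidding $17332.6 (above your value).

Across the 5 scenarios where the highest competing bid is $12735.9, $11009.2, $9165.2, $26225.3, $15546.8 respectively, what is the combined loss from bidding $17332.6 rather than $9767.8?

The deviation costs you only when the competing bid falls strictly between $9767.8 and $17332.6; elsewhere both bids give the same outcome.
$12735.9: truthful payoff $0, deviation payoff −$2968.1 → loss $2968.1.
$11009.2: truthful payoff $0, deviation payoff −$1241.4 → loss $1241.4.
$9165.2: outcomes coincide → loss $0.
$26225.3: outcomes coincide → loss $0.
$15546.8: truthful payoff $0, deviation payoff −$5779 → loss $5779.
Total loss = $2968.1 + $1241.4 + $5779 = $9988.5.
In a second-price auction your bid sets only whether you win, not what you pay, so bidding your true value is weakly dominant.

$9988.5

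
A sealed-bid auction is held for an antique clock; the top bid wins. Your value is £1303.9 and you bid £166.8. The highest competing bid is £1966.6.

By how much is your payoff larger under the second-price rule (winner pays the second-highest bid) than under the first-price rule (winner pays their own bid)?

£0

Your bid £166.8 is below £1966.6, so you lose under either rule.
Payoff is £0 in both cases; difference = £0.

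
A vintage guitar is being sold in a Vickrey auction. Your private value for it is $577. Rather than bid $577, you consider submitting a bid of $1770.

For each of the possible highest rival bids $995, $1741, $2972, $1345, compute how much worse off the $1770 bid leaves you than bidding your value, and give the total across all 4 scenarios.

$2350

The deviation costs you only when the competing bid falls strictly between $577 and $1770; elsewhere both bids give the same outcome.
$995: truthful payoff $0, deviation payoff −$418 → loss $418.
$1741: truthful payoff $0, deviation payoff −$1164 → loss $1164.
$2972: outcomes coincide → loss $0.
$1345: truthful payoff $0, deviation payoff −$768 → loss $768.
Total loss = $418 + $1164 + $768 = $2350.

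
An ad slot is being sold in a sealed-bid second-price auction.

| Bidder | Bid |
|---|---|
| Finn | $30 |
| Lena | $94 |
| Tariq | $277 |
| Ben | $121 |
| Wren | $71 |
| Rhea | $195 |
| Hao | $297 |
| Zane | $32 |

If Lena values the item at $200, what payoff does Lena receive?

Highest bid: Hao at $297, so Hao wins.
Second-highest bid: Tariq at $277 — that is the price the winner pays.
Lena did not win, so Lena pays nothing and receives nothing: payoff $0.

$0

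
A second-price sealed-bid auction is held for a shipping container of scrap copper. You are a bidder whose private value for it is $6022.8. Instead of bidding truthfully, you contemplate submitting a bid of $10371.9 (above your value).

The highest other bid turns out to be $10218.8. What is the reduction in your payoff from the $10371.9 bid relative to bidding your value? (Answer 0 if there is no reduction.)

Bidding your value $6022.8: you lose (since $6022.8 < $10218.8). Payoff $0.
Bidding $10371.9: you win and pay $10218.8. Payoff $6022.8 − $10218.8 = −$4196.
The competing bid $10218.8 lies between your value and your inflated bid, so overbidding wins an item priced above your value.
Loss from deviating = $0 − (−$4196) = $4196.
Because the price is fixed by the runner-up's bid, deviating from your value can only change a good outcome into a bad one — never the reverse.

$4196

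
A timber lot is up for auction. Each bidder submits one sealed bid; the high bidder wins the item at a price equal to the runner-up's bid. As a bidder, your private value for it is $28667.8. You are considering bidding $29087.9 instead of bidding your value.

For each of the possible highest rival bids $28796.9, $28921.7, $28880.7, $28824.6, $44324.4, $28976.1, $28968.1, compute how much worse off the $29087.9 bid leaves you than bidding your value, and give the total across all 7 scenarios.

The deviation costs you only when the competing bid falls strictly between $28667.8 and $29087.9; elsewhere both bids give the same outcome.
$28796.9: truthful payoff $0, deviation payoff −$129.1 → loss $129.1.
$28921.7: truthful payoff $0, deviation payoff −$253.9 → loss $253.9.
$28880.7: truthful payoff $0, deviation payoff −$212.9 → loss $212.9.
$28824.6: truthful payoff $0, deviation payoff −$156.8 → loss $156.8.
$44324.4: outcomes coincide → loss $0.
$28976.1: truthful payoff $0, deviation payoff −$308.3 → loss $308.3.
$28968.1: truthful payoff $0, deviation payoff −$300.3 → loss $300.3.
Total loss = $129.1 + $253.9 + $212.9 + $156.8 + $308.3 + $300.3 = $1361.3.

$1361.3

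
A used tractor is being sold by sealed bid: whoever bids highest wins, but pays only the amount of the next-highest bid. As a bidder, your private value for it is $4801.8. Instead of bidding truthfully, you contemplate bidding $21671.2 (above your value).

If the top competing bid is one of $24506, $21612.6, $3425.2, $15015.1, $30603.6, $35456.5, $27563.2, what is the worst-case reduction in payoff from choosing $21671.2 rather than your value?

$24506: same outcome either way → loss $0.
$21612.6: truthful gives $0, deviation gives −$16810.8 → loss $16810.8.
$3425.2: same outcome either way → loss $0.
$15015.1: truthful gives $0, deviation gives −$10213.3 → loss $10213.3.
$30603.6: same outcome either way → loss $0.
$35456.5: same outcome either way → loss $0.
$27563.2: same outcome either way → loss $0.
Maximum loss: $16810.8.

$16810.8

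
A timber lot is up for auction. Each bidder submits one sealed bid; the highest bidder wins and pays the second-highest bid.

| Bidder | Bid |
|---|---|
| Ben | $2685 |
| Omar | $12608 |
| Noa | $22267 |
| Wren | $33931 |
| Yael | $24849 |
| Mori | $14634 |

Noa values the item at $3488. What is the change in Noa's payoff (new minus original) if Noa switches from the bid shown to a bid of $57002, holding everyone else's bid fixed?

The highest bid among the other bidders is $33931; Noa's bid doesn't change that.
Original bid $22267: Noa is not highest (top rival bid is $33931); payoff $0.
Alternative bid $57002: Noa is highest, pays the top rival bid $33931; payoff $3488 − $33931 = −$30443.
Change in payoff = −$30443 − ($0) = −$30443.

−$30443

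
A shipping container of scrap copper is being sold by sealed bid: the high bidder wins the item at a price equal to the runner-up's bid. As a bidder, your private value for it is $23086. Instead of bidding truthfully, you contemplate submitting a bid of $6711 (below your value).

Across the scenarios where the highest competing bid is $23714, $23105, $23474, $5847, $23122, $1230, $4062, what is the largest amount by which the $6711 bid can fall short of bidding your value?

$23714: same outcome either way → loss $0.
$23105: same outcome either way → loss $0.
$23474: same outcome either way → loss $0.
$5847: same outcome either way → loss $0.
$23122: same outcome either way → loss $0.
$1230: same outcome either way → loss $0.
$4062: same outcome either way → loss $0.
Maximum loss: $0.

$0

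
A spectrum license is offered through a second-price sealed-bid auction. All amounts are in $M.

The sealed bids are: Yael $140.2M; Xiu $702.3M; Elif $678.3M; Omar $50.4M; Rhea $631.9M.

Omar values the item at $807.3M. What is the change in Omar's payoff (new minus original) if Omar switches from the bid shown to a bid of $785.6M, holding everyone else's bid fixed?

$105M

The highest bid among the other bidders is $702.3M; Omar's bid doesn't change that.
Original bid $50.4M: Omar is not highest (top rival bid is $702.3M); payoff $0M.
Alternative bid $785.6M: Omar is highest, pays the top rival bid $702.3M; payoff $807.3M − $702.3M = $105M.
Change in payoff = $105M − ($0M) = $105M.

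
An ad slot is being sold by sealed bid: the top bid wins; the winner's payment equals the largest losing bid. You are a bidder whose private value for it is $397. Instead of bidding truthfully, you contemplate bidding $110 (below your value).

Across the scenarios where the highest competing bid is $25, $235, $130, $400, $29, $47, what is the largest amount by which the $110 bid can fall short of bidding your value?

$267

$25: same outcome either way → loss $0.
$235: truthful gives $162, deviation gives $0 → loss $162.
$130: truthful gives $267, deviation gives $0 → loss $267.
$400: same outcome either way → loss $0.
$29: same outcome either way → loss $0.
$47: same outcome either way → loss $0.
Maximum loss: $267.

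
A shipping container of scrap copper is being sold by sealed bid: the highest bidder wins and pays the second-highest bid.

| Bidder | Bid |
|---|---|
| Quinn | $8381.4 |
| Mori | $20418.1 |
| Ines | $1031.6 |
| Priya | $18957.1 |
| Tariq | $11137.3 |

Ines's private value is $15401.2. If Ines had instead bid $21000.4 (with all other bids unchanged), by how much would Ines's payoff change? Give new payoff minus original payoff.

The highest bid among the other bidders is $20418.1; Ines's bid doesn't change that.
Original bid $1031.6: Ines is not highest (top rival bid is $20418.1); payoff $0.
Alternative bid $21000.4: Ines is highest, pays the top rival bid $20418.1; payoff $15401.2 − $20418.1 = −$5016.9.
Change in payoff = −$5016.9 − ($0) = −$5016.9.

−$5016.9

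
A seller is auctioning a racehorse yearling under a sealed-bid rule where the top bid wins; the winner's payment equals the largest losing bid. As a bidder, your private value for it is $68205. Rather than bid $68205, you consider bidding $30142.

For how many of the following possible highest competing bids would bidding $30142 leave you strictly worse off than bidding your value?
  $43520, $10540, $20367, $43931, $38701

3

The deviation hurts exactly when the highest competing bid lies strictly between $30142 and $68205 — underbidding then forfeits a profitable win.
$43520: inside the interval → strictly worse (loss $24685).
$10540: below both → same outcome either way.
$20367: below both → same outcome either way.
$43931: inside the interval → strictly worse (loss $24274).
$38701: inside the interval → strictly worse (loss $29504).
Count: 3.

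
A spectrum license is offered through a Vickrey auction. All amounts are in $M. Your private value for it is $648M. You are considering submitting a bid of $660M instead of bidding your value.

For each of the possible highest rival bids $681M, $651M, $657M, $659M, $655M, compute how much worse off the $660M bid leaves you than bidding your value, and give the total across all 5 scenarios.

$30M

The deviation costs you only when the competing bid falls strictly between $648M and $660M; elsewhere both bids give the same outcome.
$681M: outcomes coincide → loss $0M.
$651M: truthful payoff $0M, deviation payoff −$3M → loss $3M.
$657M: truthful payoff $0M, deviation payoff −$9M → loss $9M.
$659M: truthful payoff $0M, deviation payoff −$11M → loss $11M.
$655M: truthful payoff $0M, deviation payoff −$7M → loss $7M.
Total loss = $3M + $9M + $11M + $7M = $30M.
Because the price is fixed by the runner-up's bid, deviating from your value can only change a good outcome into a bad one — never the reverse.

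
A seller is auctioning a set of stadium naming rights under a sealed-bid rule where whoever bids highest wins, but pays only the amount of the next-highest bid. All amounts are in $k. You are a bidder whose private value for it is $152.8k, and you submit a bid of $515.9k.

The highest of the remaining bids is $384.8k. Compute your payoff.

−$232k

Your bid $515.9k exceeds the highest competing bid $384.8k, so you win.
In a second-price auction the winner pays the second-highest bid, $384.8k.
Payoff = value − price = $152.8k − $384.8k = −$232k.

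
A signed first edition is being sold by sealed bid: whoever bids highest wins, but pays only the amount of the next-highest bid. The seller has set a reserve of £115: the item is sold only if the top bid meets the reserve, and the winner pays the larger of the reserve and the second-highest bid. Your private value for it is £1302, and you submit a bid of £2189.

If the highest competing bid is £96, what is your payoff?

Your bid £2189 is the highest and exceeds the reserve.
Price = max(second-highest bid, reserve) = max(£96, £115) = £115.
Payoff = £1302 − £115 = £1187.

£1187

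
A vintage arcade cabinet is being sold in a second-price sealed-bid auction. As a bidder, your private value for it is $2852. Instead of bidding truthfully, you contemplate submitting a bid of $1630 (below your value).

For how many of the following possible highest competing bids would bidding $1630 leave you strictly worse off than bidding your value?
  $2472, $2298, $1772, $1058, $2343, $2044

5

The deviation hurts exactly when the highest competing bid lies strictly between $1630 and $2852 — underbidding then forfeits a profitable win.
$2472: inside the interval → strictly worse (loss $380).
$2298: inside the interval → strictly worse (loss $554).
$1772: inside the interval → strictly worse (loss $1080).
$1058: below both → same outcome either way.
$2343: inside the interval → strictly worse (loss $509).
$2044: inside the interval → strictly worse (loss $808).
Count: 5.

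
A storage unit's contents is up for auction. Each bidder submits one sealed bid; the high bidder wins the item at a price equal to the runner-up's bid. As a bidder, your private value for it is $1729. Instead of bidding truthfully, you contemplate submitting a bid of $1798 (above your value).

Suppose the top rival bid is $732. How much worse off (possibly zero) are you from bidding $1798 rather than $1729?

$0

Bidding your value $1729: you win (since $1729 > $732) and pay $732. Payoff $997.
Bidding $1798: you win and pay $732. Payoff $1729 − $732 = $997.
Difference = $997 − $997 = $0; both bids lead to the same outcome because the competing bid is below both your value and your alternative bid.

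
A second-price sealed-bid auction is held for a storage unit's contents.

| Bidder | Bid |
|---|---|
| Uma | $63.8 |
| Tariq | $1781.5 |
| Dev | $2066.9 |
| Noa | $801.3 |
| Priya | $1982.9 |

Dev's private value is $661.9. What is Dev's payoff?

−$1321

Highest bid: Dev at $2066.9, so Dev wins.
Second-highest bid: Priya at $1982.9 — that is the price the winner pays.
Dev's payoff = value − price = $661.9 − $1982.9 = −$1321.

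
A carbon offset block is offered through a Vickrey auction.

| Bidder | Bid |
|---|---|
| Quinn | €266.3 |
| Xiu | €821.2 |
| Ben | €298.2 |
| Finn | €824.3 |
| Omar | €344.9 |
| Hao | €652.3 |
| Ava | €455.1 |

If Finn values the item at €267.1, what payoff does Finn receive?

−€554.1

Highest bid: Finn at €824.3, so Finn wins.
Second-highest bid: Xiu at €821.2 — that is the price the winner pays.
Finn's payoff = value − price = €267.1 − €821.2 = −€554.1.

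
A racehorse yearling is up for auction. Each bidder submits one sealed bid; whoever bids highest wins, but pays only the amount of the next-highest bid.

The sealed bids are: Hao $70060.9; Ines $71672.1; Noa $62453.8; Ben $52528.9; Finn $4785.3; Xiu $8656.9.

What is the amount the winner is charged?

$70060.9

Highest bid: Ines at $71672.1, so Ines wins.
Second-highest bid: Hao at $70060.9 — that is the price the winner pays.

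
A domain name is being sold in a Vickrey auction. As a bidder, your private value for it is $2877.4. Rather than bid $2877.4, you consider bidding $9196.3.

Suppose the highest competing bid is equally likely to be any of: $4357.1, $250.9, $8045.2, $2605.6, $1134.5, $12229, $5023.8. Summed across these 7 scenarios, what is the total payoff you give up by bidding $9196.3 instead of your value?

$8793.9

The deviation costs you only when the competing bid falls strictly between $2877.4 and $9196.3; elsewhere both bids give the same outcome.
$4357.1: truthful payoff $0, deviation payoff −$1479.7 → loss $1479.7.
$250.9: outcomes coincide → loss $0.
$8045.2: truthful payoff $0, deviation payoff −$5167.8 → loss $5167.8.
$2605.6: outcomes coincide → loss $0.
$1134.5: outcomes coincide → loss $0.
$12229: outcomes coincide → loss $0.
$5023.8: truthful payoff $0, deviation payoff −$2146.4 → loss $2146.4.
Total loss = $1479.7 + $5167.8 + $2146.4 = $8793.9.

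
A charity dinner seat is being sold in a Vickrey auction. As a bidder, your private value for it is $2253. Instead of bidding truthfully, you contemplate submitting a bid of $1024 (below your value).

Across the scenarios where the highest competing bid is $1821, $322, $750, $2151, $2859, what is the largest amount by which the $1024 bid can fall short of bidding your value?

$432

$1821: truthful gives $432, deviation gives $0 → loss $432.
$322: same outcome either way → loss $0.
$750: same outcome either way → loss $0.
$2151: truthful gives $102, deviation gives $0 → loss $102.
$2859: same outcome either way → loss $0.
Maximum loss: $432.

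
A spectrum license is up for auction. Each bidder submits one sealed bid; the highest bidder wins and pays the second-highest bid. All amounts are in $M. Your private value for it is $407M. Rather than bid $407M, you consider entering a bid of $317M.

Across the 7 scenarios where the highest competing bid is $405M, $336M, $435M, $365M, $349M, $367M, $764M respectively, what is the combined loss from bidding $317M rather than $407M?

$213M

The deviation costs you only when the competing bid falls strictly between $317M and $407M; elsewhere both bids give the same outcome.
$405M: truthful payoff $2M, deviation payoff $0M → loss $2M.
$336M: truthful payoff $71M, deviation payoff $0M → loss $71M.
$435M: outcomes coincide → loss $0M.
$365M: truthful payoff $42M, deviation payoff $0M → loss $42M.
$349M: truthful payoff $58M, deviation payoff $0M → loss $58M.
$367M: truthful payoff $40M, deviation payoff $0M → loss $40M.
$764M: outcomes coincide → loss $0M.
Total loss = $2M + $71M + $42M + $58M + $40M = $213M.
In a second-price auction your bid sets only whether you win, not what you pay, so bidding your true value is weakly dominant.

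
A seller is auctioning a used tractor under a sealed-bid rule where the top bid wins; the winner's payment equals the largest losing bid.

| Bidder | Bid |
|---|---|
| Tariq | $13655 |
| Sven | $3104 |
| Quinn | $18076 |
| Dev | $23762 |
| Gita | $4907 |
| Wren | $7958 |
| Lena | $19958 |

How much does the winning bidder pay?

Highest bid: Dev at $23762, so Dev wins.
Second-highest bid: Lena at $19958 — that is the price the winner pays.

$19958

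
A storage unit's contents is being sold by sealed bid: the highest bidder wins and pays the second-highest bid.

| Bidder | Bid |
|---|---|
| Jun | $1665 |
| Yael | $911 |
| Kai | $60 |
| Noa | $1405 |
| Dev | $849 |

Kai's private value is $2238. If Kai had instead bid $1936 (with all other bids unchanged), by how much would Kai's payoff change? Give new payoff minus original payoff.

$573

The highest bid among the other bidders is $1665; Kai's bid doesn't change that.
Original bid $60: Kai is not highest (top rival bid is $1665); payoff $0.
Alternative bid $1936: Kai is highest, pays the top rival bid $1665; payoff $2238 − $1665 = $573.
Change in payoff = $573 − ($0) = $573.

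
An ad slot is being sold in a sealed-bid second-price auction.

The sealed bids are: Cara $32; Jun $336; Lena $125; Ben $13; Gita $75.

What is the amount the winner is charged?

Highest bid: Jun at $336, so Jun wins.
Second-highest bid: Lena at $125 — that is the price the winner pays.

$125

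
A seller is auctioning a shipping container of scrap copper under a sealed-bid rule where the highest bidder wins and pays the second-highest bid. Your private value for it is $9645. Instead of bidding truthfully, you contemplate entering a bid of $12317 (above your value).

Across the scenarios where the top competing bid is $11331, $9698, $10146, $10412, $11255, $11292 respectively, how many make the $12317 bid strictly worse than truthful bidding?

The deviation hurts exactly when the highest competing bid lies strictly between $9645 and $12317 — overbidding then wins at a price above your value.
$11331: inside the interval → strictly worse (loss $1686).
$9698: inside the interval → strictly worse (loss $53).
$10146: inside the interval → strictly worse (loss $501).
$10412: inside the interval → strictly worse (loss $767).
$11255: inside the interval → strictly worse (loss $1610).
$11292: inside the interval → strictly worse (loss $1647).
Count: 6.

6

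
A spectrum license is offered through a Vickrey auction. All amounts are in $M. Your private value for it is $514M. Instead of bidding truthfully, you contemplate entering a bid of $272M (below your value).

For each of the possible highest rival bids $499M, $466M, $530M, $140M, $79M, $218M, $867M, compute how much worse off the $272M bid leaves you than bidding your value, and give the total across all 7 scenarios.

The deviation costs you only when the competing bid falls strictly between $272M and $514M; elsewhere both bids give the same outcome.
$499M: truthful payoff $15M, deviation payoff $0M → loss $15M.
$466M: truthful payoff $48M, deviation payoff $0M → loss $48M.
$530M: outcomes coincide → loss $0M.
$140M: outcomes coincide → loss $0M.
$79M: outcomes coincide → loss $0M.
$218M: outcomes coincide → loss $0M.
$867M: outcomes coincide → loss $0M.
Total loss = $15M + $48M = $63M.
Because the price is fixed by the runner-up's bid, deviating from your value can only change a good outcome into a bad one — never the reverse.

$63M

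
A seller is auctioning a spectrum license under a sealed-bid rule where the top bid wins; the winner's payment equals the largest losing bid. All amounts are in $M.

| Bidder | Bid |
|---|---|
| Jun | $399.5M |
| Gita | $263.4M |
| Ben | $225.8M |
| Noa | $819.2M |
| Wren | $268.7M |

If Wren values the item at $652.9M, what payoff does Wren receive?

$0M

Highest bid: Noa at $819.2M, so Noa wins.
Second-highest bid: Jun at $399.5M — that is the price the winner pays.
Wren did not win, so Wren pays nothing and receives nothing: payoff $0M.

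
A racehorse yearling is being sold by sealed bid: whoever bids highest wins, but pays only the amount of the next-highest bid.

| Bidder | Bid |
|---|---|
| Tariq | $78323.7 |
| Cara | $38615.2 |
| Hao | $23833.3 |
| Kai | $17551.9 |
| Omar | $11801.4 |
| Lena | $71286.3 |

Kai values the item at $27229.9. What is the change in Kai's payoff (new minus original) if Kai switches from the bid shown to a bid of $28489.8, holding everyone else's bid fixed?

$0

The highest bid among the other bidders is $78323.7; Kai's bid doesn't change that.
Original bid $17551.9: Kai is not highest (top rival bid is $78323.7); payoff $0.
Alternative bid $28489.8: Kai is not highest (top rival bid is $78323.7); payoff $0.
Change in payoff = $0 − ($0) = $0.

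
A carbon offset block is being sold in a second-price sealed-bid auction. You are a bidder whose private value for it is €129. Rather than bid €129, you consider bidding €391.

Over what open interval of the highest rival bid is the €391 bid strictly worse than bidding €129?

(€129, €391)

If the competing bid is below €129, both bids win at the same price — no difference.
If it is above €391, both bids lose — no difference.
If it lies strictly between €129 and €391, bidding your value loses (payoff 0) while bidding €391 wins at a price above your value (payoff negative).
So the deviation strictly hurts on the open interval (€129, €391).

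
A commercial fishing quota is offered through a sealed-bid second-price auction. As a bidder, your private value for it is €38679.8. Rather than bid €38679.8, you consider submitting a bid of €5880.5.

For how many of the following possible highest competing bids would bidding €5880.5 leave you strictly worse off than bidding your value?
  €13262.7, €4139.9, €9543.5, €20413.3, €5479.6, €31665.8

The deviation hurts exactly when the highest competing bid lies strictly between €5880.5 and €38679.8 — underbidding then forfeits a profitable win.
€13262.7: inside the interval → strictly worse (loss €25417.1).
€4139.9: below both → same outcome either way.
€9543.5: inside the interval → strictly worse (loss €29136.3).
€20413.3: inside the interval → strictly worse (loss €18266.5).
€5479.6: below both → same outcome either way.
€31665.8: inside the interval → strictly worse (loss €7014).
Count: 4.

4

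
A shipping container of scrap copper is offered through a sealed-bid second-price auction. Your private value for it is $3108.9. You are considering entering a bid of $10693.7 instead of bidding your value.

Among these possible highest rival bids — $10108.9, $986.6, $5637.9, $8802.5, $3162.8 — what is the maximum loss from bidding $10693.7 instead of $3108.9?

$10108.9: truthful gives $0, deviation gives −$7000 → loss $7000.
$986.6: same outcome either way → loss $0.
$5637.9: truthful gives $0, deviation gives −$2529 → loss $2529.
$8802.5: truthful gives $0, deviation gives −$5693.6 → loss $5693.6.
$3162.8: truthful gives $0, deviation gives −$53.9 → loss $53.9.
Maximum loss: $7000.

$7000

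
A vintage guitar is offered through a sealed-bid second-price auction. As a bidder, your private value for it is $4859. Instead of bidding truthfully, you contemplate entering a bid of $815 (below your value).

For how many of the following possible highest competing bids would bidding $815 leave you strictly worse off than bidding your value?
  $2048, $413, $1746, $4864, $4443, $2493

4

The deviation hurts exactly when the highest competing bid lies strictly between $815 and $4859 — underbidding then forfeits a profitable win.
$2048: inside the interval → strictly worse (loss $2811).
$413: below both → same outcome either way.
$1746: inside the interval → strictly worse (loss $3113).
$4864: above both → same outcome either way.
$4443: inside the interval → strictly worse (loss $416).
$2493: inside the interval → strictly worse (loss $2366).
Count: 4.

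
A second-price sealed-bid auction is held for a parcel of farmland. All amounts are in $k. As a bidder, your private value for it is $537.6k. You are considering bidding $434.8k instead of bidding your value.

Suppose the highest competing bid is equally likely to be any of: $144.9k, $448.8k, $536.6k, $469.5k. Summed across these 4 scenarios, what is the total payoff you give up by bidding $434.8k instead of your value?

The deviation costs you only when the competing bid falls strictly between $434.8k and $537.6k; elsewhere both bids give the same outcome.
$144.9k: outcomes coincide → loss $0k.
$448.8k: truthful payoff $88.8k, deviation payoff $0k → loss $88.8k.
$536.6k: truthful payoff $1k, deviation payoff $0k → loss $1k.
$469.5k: truthful payoff $68.1k, deviation payoff $0k → loss $68.1k.
Total loss = $88.8k + $1k + $68.1k = $157.9k.

$157.9k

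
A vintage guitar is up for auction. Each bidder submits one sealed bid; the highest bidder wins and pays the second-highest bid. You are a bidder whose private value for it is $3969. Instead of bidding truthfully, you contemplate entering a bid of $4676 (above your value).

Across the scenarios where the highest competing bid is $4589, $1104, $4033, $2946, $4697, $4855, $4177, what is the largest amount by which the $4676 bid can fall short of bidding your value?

$620

$4589: truthful gives $0, deviation gives −$620 → loss $620.
$1104: same outcome either way → loss $0.
$4033: truthful gives $0, deviation gives −$64 → loss $64.
$2946: same outcome either way → loss $0.
$4697: same outcome either way → loss $0.
$4855: same outcome either way → loss $0.
$4177: truthful gives $0, deviation gives −$208 → loss $208.
Maximum loss: $620.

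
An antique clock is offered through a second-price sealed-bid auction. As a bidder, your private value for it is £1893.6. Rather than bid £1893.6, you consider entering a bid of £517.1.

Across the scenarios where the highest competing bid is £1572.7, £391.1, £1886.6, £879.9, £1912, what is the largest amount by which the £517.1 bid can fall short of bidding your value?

£1572.7: truthful gives £320.9, deviation gives £0 → loss £320.9.
£391.1: same outcome either way → loss £0.
£1886.6: truthful gives £7, deviation gives £0 → loss £7.
£879.9: truthful gives £1013.7, deviation gives £0 → loss £1013.7.
£1912: same outcome either way → loss £0.
Maximum loss: £1013.7.

£1013.7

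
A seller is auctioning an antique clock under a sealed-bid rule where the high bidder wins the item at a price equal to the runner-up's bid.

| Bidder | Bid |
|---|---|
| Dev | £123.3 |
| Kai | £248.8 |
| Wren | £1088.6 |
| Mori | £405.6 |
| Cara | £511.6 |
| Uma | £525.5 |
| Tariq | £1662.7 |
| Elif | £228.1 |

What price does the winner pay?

Highest bid: Tariq at £1662.7, so Tariq wins.
Second-highest bid: Wren at £1088.6 — that is the price the winner pays.

£1088.6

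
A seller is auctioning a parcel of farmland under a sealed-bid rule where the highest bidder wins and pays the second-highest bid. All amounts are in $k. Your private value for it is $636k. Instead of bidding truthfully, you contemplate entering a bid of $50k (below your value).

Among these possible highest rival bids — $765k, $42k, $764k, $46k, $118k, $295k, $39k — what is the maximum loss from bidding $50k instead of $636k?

$765k: same outcome either way → loss $0k.
$42k: same outcome either way → loss $0k.
$764k: same outcome either way → loss $0k.
$46k: same outcome either way → loss $0k.
$118k: truthful gives $518k, deviation gives $0k → loss $518k.
$295k: truthful gives $341k, deviation gives $0k → loss $341k.
$39k: same outcome either way → loss $0k.
Maximum loss: $518k.

$518k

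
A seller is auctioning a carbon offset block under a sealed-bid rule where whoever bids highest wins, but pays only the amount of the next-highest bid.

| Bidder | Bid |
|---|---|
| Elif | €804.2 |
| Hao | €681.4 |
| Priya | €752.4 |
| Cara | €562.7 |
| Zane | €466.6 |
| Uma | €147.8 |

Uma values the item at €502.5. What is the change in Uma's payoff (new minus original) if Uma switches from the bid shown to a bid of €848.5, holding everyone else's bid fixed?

−€301.7

The highest bid among the other bidders is €804.2; Uma's bid doesn't change that.
Original bid €147.8: Uma is not highest (top rival bid is €804.2); payoff €0.
Alternative bid €848.5: Uma is highest, pays the top rival bid €804.2; payoff €502.5 − €804.2 = −€301.7.
Change in payoff = −€301.7 − (€0) = −€301.7.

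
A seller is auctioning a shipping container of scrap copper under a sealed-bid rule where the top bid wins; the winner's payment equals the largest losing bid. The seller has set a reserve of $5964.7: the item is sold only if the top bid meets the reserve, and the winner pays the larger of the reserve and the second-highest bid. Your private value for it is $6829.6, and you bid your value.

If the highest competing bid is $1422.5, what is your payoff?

$864.9

Your bid $6829.6 is the highest and exceeds the reserve.
Price = max(second-highest bid, reserve) = max($1422.5, $5964.7) = $5964.7.
Payoff = $6829.6 − $5964.7 = $864.9.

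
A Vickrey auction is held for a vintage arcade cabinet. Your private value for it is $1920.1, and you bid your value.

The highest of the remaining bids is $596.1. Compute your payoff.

$1324

Your bid $1920.1 exceeds the highest competing bid $596.1, so you win.
In a second-price auction the winner pays the second-highest bid, $596.1.
Payoff = value − price = $1920.1 − $596.1 = $1324.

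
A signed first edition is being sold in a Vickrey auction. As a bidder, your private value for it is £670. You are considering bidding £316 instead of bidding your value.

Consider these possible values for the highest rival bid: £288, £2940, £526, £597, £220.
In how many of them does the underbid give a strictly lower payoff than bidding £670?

The deviation hurts exactly when the highest competing bid lies strictly between £316 and £670 — underbidding then forfeits a profitable win.
£288: below both → same outcome either way.
£2940: above both → same outcome either way.
£526: inside the interval → strictly worse (loss £144).
£597: inside the interval → strictly worse (loss £73).
£220: below both → same outcome either way.
Count: 2.

2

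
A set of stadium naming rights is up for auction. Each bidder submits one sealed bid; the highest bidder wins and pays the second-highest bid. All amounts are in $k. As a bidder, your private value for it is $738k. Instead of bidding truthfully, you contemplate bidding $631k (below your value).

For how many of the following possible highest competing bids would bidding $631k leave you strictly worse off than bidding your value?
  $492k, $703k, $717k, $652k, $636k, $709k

5

The deviation hurts exactly when the highest competing bid lies strictly between $631k and $738k — underbidding then forfeits a profitable win.
$492k: below both → same outcome either way.
$703k: inside the interval → strictly worse (loss $35k).
$717k: inside the interval → strictly worse (loss $21k).
$652k: inside the interval → strictly worse (loss $86k).
$636k: inside the interval → strictly worse (loss $102k).
$709k: inside the interval → strictly worse (loss $29k).
Count: 5.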